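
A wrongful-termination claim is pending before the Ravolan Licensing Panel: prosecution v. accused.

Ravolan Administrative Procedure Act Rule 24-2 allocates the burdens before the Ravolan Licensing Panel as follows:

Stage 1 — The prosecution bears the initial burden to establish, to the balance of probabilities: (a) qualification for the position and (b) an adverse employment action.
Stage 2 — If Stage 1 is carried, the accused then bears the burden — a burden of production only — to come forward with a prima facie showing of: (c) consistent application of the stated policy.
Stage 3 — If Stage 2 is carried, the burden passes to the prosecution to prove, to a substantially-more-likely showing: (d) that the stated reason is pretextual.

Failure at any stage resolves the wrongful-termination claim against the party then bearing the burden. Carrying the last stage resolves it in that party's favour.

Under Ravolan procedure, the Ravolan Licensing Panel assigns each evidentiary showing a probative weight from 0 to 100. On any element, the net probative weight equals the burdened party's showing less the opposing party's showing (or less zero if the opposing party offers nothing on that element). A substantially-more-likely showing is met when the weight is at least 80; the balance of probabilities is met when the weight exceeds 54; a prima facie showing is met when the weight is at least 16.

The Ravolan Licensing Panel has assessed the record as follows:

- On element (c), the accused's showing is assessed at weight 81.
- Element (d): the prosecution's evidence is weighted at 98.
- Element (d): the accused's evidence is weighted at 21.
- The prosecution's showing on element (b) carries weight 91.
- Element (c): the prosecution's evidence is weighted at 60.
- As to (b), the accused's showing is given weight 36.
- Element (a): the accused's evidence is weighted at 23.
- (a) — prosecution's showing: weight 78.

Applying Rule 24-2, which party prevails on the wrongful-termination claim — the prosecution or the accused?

accused

Stage 1 — burden on prosecution; standard: the balance of probabilities (weight exceeds 54).
    (a): 78 − 23 = 55 > 54 [met]
    (b): 91 − 36 = 55 > 54 [met]
  All elements met. The burden passes to the accused.
Stage 2 — burden on accused; standard: a prima facie showing (weight is at least 16).
    (c): 81 − 60 = 21 ≥ 16 [met]
  Stage 2 carried; the burden shifts to the prosecution.
Stage 3 — burden on prosecution; standard: a substantially-more-likely showing (weight is at least 80).
    (d): 98 − 21 = 77 < 80 [not met]
  Stage 3 not carried; the prosecution fails its burden.
The accused prevails.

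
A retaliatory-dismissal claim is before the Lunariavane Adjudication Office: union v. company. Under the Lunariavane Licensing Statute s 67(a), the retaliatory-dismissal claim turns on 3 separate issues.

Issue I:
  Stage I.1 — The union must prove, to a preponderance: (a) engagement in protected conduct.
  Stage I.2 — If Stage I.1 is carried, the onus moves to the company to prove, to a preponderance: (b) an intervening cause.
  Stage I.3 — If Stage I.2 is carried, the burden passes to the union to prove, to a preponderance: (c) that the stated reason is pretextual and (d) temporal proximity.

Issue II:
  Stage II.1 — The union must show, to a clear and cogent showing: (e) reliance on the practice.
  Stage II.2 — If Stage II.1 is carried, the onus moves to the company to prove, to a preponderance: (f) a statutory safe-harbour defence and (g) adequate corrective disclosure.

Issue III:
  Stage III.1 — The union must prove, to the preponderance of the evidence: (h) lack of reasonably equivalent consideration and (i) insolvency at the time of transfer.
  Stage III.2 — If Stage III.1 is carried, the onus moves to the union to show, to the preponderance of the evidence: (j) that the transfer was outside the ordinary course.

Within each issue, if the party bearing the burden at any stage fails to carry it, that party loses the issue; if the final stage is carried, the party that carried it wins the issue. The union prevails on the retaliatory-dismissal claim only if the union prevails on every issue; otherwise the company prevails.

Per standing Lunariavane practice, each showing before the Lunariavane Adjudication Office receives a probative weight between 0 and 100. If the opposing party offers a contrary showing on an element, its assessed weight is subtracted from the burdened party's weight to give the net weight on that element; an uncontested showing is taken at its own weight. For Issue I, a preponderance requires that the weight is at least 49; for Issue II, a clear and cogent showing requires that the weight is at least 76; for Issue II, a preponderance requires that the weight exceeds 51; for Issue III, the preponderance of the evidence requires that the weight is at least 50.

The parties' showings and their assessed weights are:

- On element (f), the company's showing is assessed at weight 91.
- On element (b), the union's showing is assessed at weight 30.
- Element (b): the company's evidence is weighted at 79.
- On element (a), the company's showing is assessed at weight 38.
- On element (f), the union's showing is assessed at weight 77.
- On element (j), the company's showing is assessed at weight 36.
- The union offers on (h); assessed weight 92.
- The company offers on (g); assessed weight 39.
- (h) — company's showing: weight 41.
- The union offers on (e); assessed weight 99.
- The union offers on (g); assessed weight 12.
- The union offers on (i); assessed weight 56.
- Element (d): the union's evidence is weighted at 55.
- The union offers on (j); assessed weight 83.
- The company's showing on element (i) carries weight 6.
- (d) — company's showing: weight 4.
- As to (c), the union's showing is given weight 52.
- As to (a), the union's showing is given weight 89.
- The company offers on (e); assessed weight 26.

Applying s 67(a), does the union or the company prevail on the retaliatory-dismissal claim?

company

— Issue I —
Stage I.1 (union, a preponderance, weight is at least 49): (a) net 89−38=51 ≥ 49 — meets.
  Stage I.1 carried; the burden shifts to the company.
Stage I.2 (company, a preponderance, weight is at least 49): (b) net 79−30=49 ≥ 49 — meets.
  Stage I.2 carried; the burden shifts to the union.
Stage I.3 (union, a preponderance, weight is at least 49): (c) 52 ≥ 49 — meets; (d) net 55−4=51 ≥ 49 — meets.
  Stage I.3 carried; the final stage is satisfied.
All stages carried — the union prevails on this issue.
— Issue II —
Stage II.1 (union, a clear and cogent showing, weight is at least 76): (e) net 99−26=73 < 76 — fails.
  The union does not carry Stage II.1.
The company prevails on this issue.
— Issue III —
At Stage III.1 the union must meet the preponderance of the evidence (weight is at least 50): on (h) the weight is 92 less the opposing 41 gives net 51, ≥ 50, so (h) meets the standard; on (i) the weight is 56 less the opposing 6 gives net 50, ≥ 50, so (i) meets the standard.
  All elements met. The union retains the burden for Stage III.2.
At Stage III.2 the union must meet the preponderance of the evidence (weight is at least 50): on (j) the weight is 83 less the opposing 36 gives net 47, < 50, so (j) does not meet the standard.
  The union does not carry Stage III.2.
So the company prevails on this issue.
Per-issue: Issue I → union; Issue II → company; Issue III → company. The union must prevail on every issue; overall, the company prevails.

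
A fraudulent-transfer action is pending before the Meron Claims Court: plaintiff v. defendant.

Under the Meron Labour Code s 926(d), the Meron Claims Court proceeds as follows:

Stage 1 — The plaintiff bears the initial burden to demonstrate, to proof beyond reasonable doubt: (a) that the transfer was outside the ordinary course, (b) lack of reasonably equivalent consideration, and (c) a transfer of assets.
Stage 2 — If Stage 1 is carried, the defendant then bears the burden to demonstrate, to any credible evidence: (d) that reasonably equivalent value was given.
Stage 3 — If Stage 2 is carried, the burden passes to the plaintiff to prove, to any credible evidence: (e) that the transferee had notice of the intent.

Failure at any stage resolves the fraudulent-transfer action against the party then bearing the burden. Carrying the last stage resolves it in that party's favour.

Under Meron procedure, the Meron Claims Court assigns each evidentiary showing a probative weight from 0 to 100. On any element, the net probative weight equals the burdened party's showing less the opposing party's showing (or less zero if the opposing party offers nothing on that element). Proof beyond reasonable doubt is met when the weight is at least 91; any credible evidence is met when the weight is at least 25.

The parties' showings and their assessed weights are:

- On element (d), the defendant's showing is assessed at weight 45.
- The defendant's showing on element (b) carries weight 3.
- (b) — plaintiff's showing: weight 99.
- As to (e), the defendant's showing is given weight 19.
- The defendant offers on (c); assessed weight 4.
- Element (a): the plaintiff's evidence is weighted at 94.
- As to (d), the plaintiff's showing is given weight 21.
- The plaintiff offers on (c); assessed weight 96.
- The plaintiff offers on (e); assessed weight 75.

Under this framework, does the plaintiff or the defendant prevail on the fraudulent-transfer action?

Stage 1 — burden on plaintiff; standard: proof beyond reasonable doubt (weight is at least 91).
    (a): 94 ≥ 91 [met]
    (b): 99 − 3 = 96 ≥ 91 [met]
    (c): 96 − 4 = 92 ≥ 91 [met]
  The plaintiff carries Stage 1; the defendant now bears the burden.
Stage 2 — burden on defendant; standard: any credible evidence (weight is at least 25).
    (d): 45 − 21 = 24 < 25 [not met]
  Stage 2 not carried; the defendant fails its burden.
The analysis ends at Stage 2; the plaintiff prevails.

plaintiff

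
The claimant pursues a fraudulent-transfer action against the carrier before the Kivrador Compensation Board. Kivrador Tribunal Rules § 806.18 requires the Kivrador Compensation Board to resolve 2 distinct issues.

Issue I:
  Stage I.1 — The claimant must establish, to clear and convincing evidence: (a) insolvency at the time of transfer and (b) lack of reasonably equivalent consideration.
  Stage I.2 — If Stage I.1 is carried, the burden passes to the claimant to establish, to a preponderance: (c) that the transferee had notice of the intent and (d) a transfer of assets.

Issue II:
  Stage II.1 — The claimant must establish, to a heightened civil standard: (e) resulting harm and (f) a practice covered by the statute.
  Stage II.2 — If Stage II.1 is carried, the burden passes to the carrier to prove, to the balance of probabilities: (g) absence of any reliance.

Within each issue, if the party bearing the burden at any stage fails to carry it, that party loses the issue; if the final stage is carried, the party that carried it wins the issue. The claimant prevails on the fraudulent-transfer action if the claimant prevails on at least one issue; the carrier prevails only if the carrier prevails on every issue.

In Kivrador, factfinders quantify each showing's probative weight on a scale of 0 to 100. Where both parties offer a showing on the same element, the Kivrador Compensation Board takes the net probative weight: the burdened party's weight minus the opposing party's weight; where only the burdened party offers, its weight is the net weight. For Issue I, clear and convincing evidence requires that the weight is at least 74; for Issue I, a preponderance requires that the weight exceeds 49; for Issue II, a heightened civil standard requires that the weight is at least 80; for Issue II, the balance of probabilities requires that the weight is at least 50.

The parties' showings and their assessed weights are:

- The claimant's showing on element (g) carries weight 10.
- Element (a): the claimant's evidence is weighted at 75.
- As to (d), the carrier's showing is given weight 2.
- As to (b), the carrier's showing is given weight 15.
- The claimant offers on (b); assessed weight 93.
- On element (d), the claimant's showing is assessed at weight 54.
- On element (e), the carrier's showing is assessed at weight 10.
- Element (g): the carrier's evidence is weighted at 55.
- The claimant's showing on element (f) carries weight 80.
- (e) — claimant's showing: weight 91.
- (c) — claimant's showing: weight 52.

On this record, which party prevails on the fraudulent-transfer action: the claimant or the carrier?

— Issue I —
Stage I.1 (claimant, clear and convincing evidence, weight is at least 74): (a) 75 ≥ 74 — meets; (b) net 93−15=78 ≥ 74 — meets.
  Stage I.1 carried; the burden remains with the claimant.
Stage I.2 (claimant, a preponderance, weight exceeds 49): (c) 52 > 49 — meets; (d) net 54−2=52 > 49 — meets.
  Stage I.2 carried; the final stage is satisfied.
With every stage satisfied, the claimant prevails on this issue.
— Issue II —
At Stage II.1 the claimant must meet a heightened civil standard (weight is at least 80): on (e) the weight is 91 less the opposing 10 gives net 81, ≥ 80, so (e) meets the standard; on (f) the weight is 80, which does reach 80, so (f) meets the standard.
  All elements met. The burden passes to the carrier.
At Stage II.2 the carrier must meet the balance of probabilities (weight is at least 50): on (g) the weight is 55 less the opposing 10 gives net 45, which does not reach 50, so (g) does not meet the standard.
  Stage II.2 not carried; the carrier fails its burden.
The analysis ends at Stage II.2; the claimant prevails on this issue.
Per-issue: Issue I → claimant; Issue II → claimant. The claimant must prevail on at least one issue; overall, the claimant prevails.

claimant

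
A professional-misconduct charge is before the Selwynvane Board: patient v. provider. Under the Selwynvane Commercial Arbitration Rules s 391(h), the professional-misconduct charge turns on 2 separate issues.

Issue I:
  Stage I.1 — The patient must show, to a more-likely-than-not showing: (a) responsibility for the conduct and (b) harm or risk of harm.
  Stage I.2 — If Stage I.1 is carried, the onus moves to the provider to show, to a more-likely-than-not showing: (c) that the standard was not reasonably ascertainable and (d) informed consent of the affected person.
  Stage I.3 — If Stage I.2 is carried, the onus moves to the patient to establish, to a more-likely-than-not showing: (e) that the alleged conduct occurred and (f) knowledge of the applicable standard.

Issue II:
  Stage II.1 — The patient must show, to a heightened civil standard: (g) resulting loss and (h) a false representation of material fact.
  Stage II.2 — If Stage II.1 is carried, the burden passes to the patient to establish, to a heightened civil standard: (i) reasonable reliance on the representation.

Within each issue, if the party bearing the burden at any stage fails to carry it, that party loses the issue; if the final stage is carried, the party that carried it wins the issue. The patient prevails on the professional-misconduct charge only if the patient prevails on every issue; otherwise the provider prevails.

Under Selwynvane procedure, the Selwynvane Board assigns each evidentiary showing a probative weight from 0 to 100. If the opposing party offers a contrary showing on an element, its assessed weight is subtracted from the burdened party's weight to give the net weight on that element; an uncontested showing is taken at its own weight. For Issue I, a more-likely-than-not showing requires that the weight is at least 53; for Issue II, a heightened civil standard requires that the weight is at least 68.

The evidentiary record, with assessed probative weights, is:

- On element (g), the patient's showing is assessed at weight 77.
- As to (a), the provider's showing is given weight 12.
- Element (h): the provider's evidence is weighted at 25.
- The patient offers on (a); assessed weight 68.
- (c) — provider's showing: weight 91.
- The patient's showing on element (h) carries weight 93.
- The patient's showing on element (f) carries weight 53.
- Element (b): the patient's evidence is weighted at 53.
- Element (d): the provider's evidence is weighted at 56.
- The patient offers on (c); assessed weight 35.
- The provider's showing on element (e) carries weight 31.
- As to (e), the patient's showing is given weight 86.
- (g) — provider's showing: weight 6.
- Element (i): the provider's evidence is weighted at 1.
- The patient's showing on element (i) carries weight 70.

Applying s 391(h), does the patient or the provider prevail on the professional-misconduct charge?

— Issue I —
At Stage I.1 the patient must meet a more-likely-than-not showing (weight is at least 53): on (a) the weight is 68 less the opposing 12 gives net 56, ≥ 53, so (a) meets the standard; on (b) the weight is 53, ≥ 53, so (b) meets the standard.
  Stage I.1 is satisfied; the onus moves to the provider.
At Stage I.2 the provider must meet a more-likely-than-not showing (weight is at least 53): on (c) the weight is 91 less the opposing 35 gives net 56, which does reach 53, so (c) meets the standard; on (d) the weight is 56, ≥ 53, so (d) meets the standard.
  The provider carries Stage I.2; the patient now bears the burden.
At Stage I.3 the patient must meet a more-likely-than-not showing (weight is at least 53): on (e) the weight is 86 less the opposing 31 gives net 55, which does reach 53, so (e) meets the standard; on (f) the weight is 53, which does reach 53, so (f) meets the standard.
  All elements met at the final stage.
Every stage carried; the patient prevails on this issue.
— Issue II —
At Stage II.1 the patient must meet a heightened civil standard (weight is at least 68): on (g) the weight is 77 less the opposing 6 gives net 71, ≥ 68, so (g) meets the standard; on (h) the weight is 93 less the opposing 25 gives net 68, ≥ 68, so (h) meets the standard.
  Stage II.1 is satisfied; the patient continues to bear the burden.
At Stage II.2 the patient must meet a heightened civil standard (weight is at least 68): on (i) the weight is 70 less the opposing 1 gives net 69, ≥ 68, so (i) meets the standard.
  Stage II.2 carried; the final stage is satisfied.
With every stage satisfied, the patient prevails on this issue.
Per-issue: Issue I → patient; Issue II → patient. The patient must prevail on every issue; overall, the patient prevails.

patient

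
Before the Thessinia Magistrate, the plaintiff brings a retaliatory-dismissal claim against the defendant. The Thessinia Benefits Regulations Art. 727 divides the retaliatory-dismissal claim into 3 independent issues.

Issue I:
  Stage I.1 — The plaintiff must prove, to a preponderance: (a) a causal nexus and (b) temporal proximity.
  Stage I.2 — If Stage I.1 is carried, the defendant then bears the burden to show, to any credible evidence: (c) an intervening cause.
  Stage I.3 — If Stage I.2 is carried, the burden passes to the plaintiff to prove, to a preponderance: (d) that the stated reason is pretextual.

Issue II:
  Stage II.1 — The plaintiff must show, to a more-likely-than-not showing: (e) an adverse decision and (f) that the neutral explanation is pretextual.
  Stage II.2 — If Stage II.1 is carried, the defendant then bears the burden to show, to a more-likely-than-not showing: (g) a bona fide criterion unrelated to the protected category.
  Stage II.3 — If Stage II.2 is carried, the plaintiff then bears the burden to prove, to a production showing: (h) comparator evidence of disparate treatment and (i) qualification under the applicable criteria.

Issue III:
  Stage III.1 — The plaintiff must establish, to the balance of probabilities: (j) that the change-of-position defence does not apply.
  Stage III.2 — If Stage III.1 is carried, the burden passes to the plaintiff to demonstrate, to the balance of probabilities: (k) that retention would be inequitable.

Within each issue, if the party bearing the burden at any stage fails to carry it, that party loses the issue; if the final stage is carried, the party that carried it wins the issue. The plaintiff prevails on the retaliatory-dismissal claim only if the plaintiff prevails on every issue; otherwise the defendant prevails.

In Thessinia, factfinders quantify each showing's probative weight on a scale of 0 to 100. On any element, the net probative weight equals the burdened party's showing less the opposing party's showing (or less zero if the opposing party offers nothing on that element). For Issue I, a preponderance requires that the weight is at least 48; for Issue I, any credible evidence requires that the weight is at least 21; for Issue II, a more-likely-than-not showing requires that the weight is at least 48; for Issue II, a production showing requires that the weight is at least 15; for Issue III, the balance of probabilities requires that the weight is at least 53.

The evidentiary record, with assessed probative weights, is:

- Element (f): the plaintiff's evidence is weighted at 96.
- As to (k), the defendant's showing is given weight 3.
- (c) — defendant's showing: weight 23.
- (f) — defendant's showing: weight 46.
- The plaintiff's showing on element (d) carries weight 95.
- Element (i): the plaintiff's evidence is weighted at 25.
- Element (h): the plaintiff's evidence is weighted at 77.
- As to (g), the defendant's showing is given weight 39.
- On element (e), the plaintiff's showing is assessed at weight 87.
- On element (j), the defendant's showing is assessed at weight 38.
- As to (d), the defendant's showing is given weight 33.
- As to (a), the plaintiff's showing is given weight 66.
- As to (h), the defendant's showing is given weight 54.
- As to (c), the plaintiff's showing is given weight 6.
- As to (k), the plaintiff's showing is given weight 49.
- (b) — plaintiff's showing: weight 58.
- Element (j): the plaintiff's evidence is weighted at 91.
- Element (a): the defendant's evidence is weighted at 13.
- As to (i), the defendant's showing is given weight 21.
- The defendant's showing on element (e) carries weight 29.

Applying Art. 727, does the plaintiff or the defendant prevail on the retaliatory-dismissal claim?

— Issue I —
Stage I.1 — burden on plaintiff; standard: a preponderance (weight is at least 48).
    (a): 66 − 13 = 53 ≥ 48 [met]
    (b): 58 ≥ 48 [met]
  Stage I.1 carried; the burden shifts to the defendant.
Stage I.2 — burden on defendant; standard: any credible evidence (weight is at least 21).
    (c): 23 − 6 = 17 < 21 [not met]
  Not every element is met, so the defendant fails to carry Stage I.2.
The plaintiff prevails on this issue.
— Issue II —
At Stage II.1 the plaintiff must meet a more-likely-than-not showing (weight is at least 48): on (e) the weight is 87 less the opposing 29 gives net 58, ≥ 48, so (e) meets the standard; on (f) the weight is 96 less the opposing 46 gives net 50, which does reach 48, so (f) meets the standard.
  All elements met. The burden passes to the defendant.
At Stage II.2 the defendant must meet a more-likely-than-not showing (weight is at least 48): on (g) the weight is 39, which does not reach 48, so (g) does not meet the standard.
  The defendant does not carry Stage II.2.
So the plaintiff prevails on this issue.
— Issue III —
At Stage III.1 the plaintiff must meet the balance of probabilities (weight is at least 53): on (j) the weight is 91 less the opposing 38 gives net 53, which does reach 53, so (j) meets the standard.
  Stage III.1 carried; the burden remains with the plaintiff.
At Stage III.2 the plaintiff must meet the balance of probabilities (weight is at least 53): on (k) the weight is 49 less the opposing 3 gives net 46, < 53, so (k) does not meet the standard.
  Not every element is met, so the plaintiff fails to carry Stage III.2.
The analysis ends at Stage III.2; the defendant prevails on this issue.
Per-issue: Issue I → plaintiff; Issue II → plaintiff; Issue III → defendant. The plaintiff must prevail on every issue; overall, the defendant prevails.

defendant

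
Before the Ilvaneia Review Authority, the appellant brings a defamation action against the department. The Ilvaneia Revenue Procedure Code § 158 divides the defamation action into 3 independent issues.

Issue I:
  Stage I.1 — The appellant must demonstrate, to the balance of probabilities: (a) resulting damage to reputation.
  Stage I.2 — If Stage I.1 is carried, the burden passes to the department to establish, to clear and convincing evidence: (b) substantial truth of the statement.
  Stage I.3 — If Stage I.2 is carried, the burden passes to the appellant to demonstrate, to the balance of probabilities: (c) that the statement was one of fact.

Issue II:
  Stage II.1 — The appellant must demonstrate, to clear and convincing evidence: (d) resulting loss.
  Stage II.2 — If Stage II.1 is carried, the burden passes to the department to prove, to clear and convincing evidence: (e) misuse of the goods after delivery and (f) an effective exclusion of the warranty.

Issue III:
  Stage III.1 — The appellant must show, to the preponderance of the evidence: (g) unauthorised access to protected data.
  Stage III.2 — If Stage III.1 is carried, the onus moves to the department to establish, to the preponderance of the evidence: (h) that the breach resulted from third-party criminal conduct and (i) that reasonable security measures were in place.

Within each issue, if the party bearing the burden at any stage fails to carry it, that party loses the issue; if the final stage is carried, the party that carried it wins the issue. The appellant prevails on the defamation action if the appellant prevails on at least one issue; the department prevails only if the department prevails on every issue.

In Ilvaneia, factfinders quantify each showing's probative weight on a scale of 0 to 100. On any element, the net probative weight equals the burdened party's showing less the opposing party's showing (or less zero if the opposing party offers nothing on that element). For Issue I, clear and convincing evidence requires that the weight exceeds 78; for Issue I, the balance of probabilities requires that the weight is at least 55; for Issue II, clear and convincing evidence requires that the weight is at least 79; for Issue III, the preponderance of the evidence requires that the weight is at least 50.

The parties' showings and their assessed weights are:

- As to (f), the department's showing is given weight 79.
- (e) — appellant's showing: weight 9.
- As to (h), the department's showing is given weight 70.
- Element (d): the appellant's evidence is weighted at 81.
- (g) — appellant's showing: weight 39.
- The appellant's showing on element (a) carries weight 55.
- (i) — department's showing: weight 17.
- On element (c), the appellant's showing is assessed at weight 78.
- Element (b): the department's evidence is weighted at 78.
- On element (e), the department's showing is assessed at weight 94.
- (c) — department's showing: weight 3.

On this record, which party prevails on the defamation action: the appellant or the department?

appellant

— Issue I —
At Stage I.1 the appellant must meet the balance of probabilities (weight is at least 55): on (a) the weight is 55, which does reach 55, so (a) meets the standard.
  Stage I.1 carried; the burden shifts to the department.
At Stage I.2 the department must meet clear and convincing evidence (weight exceeds 78): on (b) the weight is 78, ≤ 78, so (b) does not meet the standard.
  Not every element is met, so the department fails to carry Stage I.2.
The appellant prevails on this issue.
— Issue II —
Stage II.1 — burden on appellant; standard: clear and convincing evidence (weight is at least 79).
    (d): 81 ≥ 79 [met]
  All elements met. The burden passes to the department.
Stage II.2 — burden on department; standard: clear and convincing evidence (weight is at least 79).
    (e): 94 − 9 = 85 ≥ 79 [met]
    (f): 79 ≥ 79 [met]
  The department carries the last stage.
With every stage satisfied, the department prevails on this issue.
— Issue III —
At Stage III.1 the appellant must meet the preponderance of the evidence (weight is at least 50): on (g) the weight is 39, which does not reach 50, so (g) does not meet the standard.
  The appellant does not carry Stage III.1.
The analysis ends at Stage III.1; the department prevails on this issue.
Per-issue: Issue I → appellant; Issue II → department; Issue III → department. The appellant must prevail on at least one issue; overall, the appellant prevails.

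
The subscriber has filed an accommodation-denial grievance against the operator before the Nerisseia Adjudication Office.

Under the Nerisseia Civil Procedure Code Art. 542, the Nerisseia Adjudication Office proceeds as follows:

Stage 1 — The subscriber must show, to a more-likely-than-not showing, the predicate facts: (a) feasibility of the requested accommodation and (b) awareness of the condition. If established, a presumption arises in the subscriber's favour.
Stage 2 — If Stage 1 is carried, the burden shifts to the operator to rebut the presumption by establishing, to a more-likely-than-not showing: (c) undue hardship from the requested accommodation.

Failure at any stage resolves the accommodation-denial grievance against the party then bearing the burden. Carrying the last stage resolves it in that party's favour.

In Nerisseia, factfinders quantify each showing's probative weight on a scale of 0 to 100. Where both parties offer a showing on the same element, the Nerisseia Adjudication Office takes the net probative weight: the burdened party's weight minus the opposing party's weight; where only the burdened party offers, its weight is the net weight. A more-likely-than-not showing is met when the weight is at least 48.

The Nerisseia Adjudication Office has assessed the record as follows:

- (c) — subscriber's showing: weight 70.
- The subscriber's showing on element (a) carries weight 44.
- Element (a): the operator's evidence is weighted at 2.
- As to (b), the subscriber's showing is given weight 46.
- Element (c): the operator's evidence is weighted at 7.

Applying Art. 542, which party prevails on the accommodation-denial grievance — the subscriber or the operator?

Stage 1 (subscriber, a more-likely-than-not showing, weight is at least 48): (a) net 44−2=42 < 48 — fails; (b) 46 < 48 — fails.
  Stage 1 not carried; the subscriber fails its burden.
The analysis ends at Stage 1; the operator prevails.

operator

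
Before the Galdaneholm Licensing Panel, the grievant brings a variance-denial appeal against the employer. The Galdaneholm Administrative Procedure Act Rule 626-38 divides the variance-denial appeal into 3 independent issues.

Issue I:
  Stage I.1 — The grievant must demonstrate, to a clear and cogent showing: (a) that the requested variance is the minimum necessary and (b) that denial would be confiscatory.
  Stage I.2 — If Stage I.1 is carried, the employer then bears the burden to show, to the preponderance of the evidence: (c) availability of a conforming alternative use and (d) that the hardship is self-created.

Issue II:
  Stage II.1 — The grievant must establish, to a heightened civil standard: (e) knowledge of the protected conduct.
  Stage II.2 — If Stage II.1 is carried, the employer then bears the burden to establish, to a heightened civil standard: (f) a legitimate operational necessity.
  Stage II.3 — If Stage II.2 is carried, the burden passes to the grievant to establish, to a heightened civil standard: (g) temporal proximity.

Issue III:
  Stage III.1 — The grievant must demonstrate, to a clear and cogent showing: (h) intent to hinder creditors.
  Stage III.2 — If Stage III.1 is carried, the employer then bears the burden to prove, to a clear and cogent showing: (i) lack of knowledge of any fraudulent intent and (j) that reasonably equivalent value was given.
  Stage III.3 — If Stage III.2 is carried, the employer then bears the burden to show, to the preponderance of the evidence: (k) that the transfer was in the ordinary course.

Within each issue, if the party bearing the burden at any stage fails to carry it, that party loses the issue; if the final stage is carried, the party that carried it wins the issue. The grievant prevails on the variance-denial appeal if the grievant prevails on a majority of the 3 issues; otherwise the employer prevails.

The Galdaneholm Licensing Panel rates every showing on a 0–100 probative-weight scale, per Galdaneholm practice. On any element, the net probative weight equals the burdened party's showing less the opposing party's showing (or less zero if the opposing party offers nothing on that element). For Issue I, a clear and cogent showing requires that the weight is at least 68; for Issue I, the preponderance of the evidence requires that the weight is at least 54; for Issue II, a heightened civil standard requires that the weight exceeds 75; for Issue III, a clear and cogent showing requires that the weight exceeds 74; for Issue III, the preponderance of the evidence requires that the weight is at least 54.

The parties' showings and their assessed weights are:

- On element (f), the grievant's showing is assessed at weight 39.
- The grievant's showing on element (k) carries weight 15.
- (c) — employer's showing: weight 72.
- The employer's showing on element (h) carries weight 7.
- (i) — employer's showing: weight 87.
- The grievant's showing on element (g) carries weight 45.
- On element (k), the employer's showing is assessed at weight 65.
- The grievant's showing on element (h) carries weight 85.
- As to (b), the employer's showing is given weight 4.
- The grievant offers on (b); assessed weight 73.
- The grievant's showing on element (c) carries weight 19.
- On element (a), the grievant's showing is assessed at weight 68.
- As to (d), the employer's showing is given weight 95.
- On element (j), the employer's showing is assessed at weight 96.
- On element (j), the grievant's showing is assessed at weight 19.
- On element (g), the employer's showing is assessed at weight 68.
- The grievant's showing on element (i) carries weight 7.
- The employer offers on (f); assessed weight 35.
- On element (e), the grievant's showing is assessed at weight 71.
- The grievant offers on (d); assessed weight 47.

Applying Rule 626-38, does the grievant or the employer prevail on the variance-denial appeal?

grievant

— Issue I —
At Stage I.1 the grievant must meet a clear and cogent showing (weight is at least 68): on (a) the weight is 68, ≥ 68, so (a) meets the standard; on (b) the weight is 73 less the opposing 4 gives net 69, which does reach 68, so (b) meets the standard.
  Stage I.1 carried; the burden shifts to the employer.
At Stage I.2 the employer must meet the preponderance of the evidence (weight is at least 54): on (c) the weight is 72 less the opposing 19 gives net 53, < 54, so (c) does not meet the standard; on (d) the weight is 95 less the opposing 47 gives net 48, which does not reach 54, so (d) does not meet the standard.
  The employer does not carry Stage I.2.
So the grievant prevails on this issue.
— Issue II —
Stage II.1 (grievant, a heightened civil standard, weight exceeds 75): (e) 71 ≤ 75 — fails.
  Not every element is met, so the grievant fails to carry Stage II.1.
So the employer prevails on this issue.
— Issue III —
Stage III.1 (grievant, a clear and cogent showing, weight exceeds 74): (h) net 85−7=78 > 74 — meets.
  Stage III.1 is satisfied; the onus moves to the employer.
Stage III.2 (employer, a clear and cogent showing, weight exceeds 74): (i) net 87−7=80 > 74 — meets; (j) net 96−19=77 > 74 — meets.
  All elements met. The employer retains the burden for Stage III.3.
Stage III.3 (employer, the preponderance of the evidence, weight is at least 54): (k) net 65−15=50 < 54 — fails.
  Stage III.3 not carried; the employer fails its burden.
The analysis ends at Stage III.3; the grievant prevails on this issue.
Per-issue: Issue I → grievant; Issue II → employer; Issue III → grievant. The grievant must prevail on a majority of issues; overall, the grievant prevails.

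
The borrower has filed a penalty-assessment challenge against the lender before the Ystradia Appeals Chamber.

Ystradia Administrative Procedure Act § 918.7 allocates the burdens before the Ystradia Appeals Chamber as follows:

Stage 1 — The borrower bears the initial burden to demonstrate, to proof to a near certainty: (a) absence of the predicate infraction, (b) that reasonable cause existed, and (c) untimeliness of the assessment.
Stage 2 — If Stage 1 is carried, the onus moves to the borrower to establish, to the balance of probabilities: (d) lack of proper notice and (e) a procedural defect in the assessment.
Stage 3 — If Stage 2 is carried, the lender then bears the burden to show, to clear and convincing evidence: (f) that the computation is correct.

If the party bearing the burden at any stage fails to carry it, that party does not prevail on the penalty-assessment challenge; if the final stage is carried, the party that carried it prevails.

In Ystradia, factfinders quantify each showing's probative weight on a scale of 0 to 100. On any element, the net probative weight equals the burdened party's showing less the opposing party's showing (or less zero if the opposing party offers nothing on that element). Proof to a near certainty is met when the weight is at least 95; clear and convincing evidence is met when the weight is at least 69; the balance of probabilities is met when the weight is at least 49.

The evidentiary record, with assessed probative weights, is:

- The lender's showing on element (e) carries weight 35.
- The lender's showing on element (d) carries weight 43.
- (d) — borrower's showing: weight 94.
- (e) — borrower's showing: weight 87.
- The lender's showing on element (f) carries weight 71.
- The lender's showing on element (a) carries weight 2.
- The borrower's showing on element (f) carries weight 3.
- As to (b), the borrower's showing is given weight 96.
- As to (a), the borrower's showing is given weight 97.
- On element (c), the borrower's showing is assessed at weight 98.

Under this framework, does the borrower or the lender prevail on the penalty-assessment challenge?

Stage 1 (borrower, proof to a near certainty, weight is at least 95): (a) net 97−2=95 ≥ 95 — meets; (b) 96 ≥ 95 — meets; (c) 98 ≥ 95 — meets.
  Stage 1 carried; the burden remains with the borrower.
Stage 2 (borrower, the balance of probabilities, weight is at least 49): (d) net 94−43=51 ≥ 49 — meets; (e) net 87−35=52 ≥ 49 — meets.
  The borrower carries Stage 2; the lender now bears the burden.
Stage 3 (lender, clear and convincing evidence, weight is at least 69): (f) net 71−3=68 < 69 — fails.
  The lender does not carry Stage 3.
The borrower prevails.

borrower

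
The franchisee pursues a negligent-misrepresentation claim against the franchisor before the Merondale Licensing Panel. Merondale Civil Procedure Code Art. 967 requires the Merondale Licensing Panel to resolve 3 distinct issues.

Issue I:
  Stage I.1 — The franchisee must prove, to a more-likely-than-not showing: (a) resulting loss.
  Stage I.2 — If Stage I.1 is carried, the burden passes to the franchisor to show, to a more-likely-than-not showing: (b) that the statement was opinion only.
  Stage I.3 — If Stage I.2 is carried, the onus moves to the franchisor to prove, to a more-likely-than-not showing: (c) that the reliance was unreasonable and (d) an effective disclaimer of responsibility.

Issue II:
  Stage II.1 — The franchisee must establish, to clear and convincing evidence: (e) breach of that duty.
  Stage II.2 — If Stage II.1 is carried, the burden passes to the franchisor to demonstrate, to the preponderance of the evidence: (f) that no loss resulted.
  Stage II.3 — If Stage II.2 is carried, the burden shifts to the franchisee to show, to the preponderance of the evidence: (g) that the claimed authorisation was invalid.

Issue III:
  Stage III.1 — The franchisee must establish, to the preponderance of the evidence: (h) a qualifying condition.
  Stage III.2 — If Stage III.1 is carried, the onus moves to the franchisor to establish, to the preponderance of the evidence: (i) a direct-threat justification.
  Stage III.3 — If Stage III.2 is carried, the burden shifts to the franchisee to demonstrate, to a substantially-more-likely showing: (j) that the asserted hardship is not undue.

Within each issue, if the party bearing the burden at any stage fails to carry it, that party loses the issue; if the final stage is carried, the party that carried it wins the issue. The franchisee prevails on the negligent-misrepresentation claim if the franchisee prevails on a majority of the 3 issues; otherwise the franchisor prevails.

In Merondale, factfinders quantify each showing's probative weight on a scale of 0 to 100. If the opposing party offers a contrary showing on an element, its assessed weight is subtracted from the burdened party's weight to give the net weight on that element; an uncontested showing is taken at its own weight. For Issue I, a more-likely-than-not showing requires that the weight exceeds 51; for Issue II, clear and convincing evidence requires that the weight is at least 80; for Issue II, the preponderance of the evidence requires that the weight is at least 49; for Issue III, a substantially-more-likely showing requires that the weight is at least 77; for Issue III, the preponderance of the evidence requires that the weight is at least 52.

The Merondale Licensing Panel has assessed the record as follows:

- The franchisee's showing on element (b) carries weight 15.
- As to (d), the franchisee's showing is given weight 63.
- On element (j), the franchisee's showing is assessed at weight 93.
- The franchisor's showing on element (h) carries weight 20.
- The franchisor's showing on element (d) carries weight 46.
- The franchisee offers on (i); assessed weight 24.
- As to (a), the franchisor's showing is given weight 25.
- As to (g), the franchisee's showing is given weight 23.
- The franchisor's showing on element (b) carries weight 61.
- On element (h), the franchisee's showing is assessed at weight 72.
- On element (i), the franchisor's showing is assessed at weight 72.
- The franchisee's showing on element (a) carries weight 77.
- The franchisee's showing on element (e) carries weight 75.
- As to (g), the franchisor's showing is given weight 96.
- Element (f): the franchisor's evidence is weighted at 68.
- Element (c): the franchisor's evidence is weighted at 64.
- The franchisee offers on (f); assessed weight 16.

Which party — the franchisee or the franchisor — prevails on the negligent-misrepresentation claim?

franchisee

— Issue I —
Stage I.1 (franchisee, a more-likely-than-not showing, weight exceeds 51): (a) net 77−25=52 > 51 — meets.
  The franchisee carries Stage I.1; the franchisor now bears the burden.
Stage I.2 (franchisor, a more-likely-than-not showing, weight exceeds 51): (b) net 61−15=46 ≤ 51 — fails.
  Not every element is met, so the franchisor fails to carry Stage I.2.
So the franchisee prevails on this issue.
— Issue II —
Stage II.1 — burden on franchisee; standard: clear and convincing evidence (weight is at least 80).
    (e): 75 < 80 [not met]
  The franchisee does not carry Stage II.1.
The analysis ends at Stage II.1; the franchisor prevails on this issue.
— Issue III —
At Stage III.1 the franchisee must meet the preponderance of the evidence (weight is at least 52): on (h) the weight is 72 less the opposing 20 gives net 52, ≥ 52, so (h) meets the standard.
  Stage III.1 is satisfied; the onus moves to the franchisor.
At Stage III.2 the franchisor must meet the preponderance of the evidence (weight is at least 52): on (i) the weight is 72 less the opposing 24 gives net 48, < 52, so (i) does not meet the standard.
  Stage III.2 not carried; the franchisor fails its burden.
The franchisee prevails on this issue.
Per-issue: Issue I → franchisee; Issue II → franchisor; Issue III → franchisee. The franchisee must prevail on a majority of issues; overall, the franchisee prevails.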